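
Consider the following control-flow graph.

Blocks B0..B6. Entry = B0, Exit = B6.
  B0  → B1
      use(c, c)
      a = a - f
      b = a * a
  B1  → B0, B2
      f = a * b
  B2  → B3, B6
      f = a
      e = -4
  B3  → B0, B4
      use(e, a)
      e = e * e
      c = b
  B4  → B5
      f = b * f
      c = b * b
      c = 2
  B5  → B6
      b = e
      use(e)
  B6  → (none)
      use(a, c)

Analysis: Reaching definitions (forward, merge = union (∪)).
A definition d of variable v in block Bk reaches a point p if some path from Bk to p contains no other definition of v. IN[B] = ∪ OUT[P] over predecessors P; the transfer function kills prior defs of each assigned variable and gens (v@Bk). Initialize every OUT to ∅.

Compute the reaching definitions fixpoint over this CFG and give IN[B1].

Converged values:
  B0:  IN={a@B0, b@B0, c@B3, e@B3, f@B1, f@B2}  OUT={a@B0, b@B0, c@B3, e@B3, f@B1, f@B2}
  B1:  IN={a@B0, b@B0, c@B3, e@B3, f@B1, f@B2}  OUT={a@B0, b@B0, c@B3, e@B3, f@B1}
  B2:  IN={a@B0, b@B0, c@B3, e@B3, f@B1}  OUT={a@B0, b@B0, c@B3, e@B2, f@B2}
  B3:  IN={a@B0, b@B0, c@B3, e@B2, f@B2}  OUT={a@B0, b@B0, c@B3, e@B3, f@B2}
  B4:  IN={a@B0, b@B0, c@B3, e@B3, f@B2}  OUT={a@B0, b@B0, c@B4, e@B3, f@B4}
  B5:  IN={a@B0, b@B0, c@B4, e@B3, f@B4}  OUT={a@B0, b@B5, c@B4, e@B3, f@B4}
  B6:  IN={a@B0, b@B0, b@B5, c@B3, c@B4, e@B2, e@B3, f@B2, f@B4}  OUT={a@B0, b@B0, b@B5, c@B3, c@B4, e@B2, e@B3, f@B2, f@B4}

Merge at B1: IN[B1] = OUT[B0] = {a@B0, b@B0, c@B3, e@B3, f@B1, f@B2}

Answer: {a@B0, b@B0, c@B3, e@B3, f@B1, f@B2}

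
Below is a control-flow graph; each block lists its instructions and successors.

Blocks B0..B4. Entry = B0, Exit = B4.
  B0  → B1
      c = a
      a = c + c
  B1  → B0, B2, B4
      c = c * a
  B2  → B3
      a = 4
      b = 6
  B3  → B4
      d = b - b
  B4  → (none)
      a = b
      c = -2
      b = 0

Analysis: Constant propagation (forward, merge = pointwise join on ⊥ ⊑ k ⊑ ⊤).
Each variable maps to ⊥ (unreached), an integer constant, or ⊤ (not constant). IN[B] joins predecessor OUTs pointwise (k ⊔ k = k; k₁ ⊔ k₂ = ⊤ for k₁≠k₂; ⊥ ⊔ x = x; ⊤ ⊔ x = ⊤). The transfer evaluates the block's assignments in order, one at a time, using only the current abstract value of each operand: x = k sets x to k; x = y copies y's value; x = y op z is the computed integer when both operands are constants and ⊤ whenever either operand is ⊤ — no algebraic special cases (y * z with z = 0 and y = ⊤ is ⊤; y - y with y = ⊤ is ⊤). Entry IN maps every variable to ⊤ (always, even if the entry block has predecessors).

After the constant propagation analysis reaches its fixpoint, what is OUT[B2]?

Fixpoint table:
  B0: | IN=(all ⊤) | OUT=(all ⊤)
  B1: | IN=(all ⊤) | OUT=(all ⊤)
  B2: | IN=(all ⊤) | OUT={a:4, b:6; rest ⊤}
  B3: | IN={a:4, b:6; rest ⊤} | OUT={a:4, b:6, d:0; rest ⊤}
  B4: | IN=(all ⊤) | OUT={b:0, c:-2; rest ⊤}

Merge at B2: IN[B2] = OUT[B1] = {a: ⊤, b: ⊤, c: ⊤, d: ⊤, e: ⊤, f: ⊤}
Applying B2's transfer function to that IN value gives OUT[B2] (row B2 above).

Answer: {a: 4, b: 6, c: ⊤, d: ⊤, e: ⊤, f: ⊤}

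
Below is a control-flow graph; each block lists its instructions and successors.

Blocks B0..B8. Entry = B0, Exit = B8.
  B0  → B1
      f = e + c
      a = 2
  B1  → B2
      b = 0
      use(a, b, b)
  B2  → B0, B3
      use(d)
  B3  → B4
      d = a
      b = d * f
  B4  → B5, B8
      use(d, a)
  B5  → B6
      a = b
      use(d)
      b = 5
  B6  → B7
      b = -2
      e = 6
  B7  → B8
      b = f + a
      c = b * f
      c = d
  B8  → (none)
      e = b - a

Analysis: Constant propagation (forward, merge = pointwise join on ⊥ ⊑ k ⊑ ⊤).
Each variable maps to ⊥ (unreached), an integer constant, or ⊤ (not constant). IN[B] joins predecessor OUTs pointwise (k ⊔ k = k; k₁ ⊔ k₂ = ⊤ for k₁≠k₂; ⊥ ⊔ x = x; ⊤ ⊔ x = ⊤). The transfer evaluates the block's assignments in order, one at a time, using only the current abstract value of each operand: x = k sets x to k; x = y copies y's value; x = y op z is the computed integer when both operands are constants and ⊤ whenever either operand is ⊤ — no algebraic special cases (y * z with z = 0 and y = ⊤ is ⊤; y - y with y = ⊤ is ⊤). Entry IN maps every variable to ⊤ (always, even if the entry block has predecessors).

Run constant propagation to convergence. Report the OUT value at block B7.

Answer: {a: ⊤, b: ⊤, c: 2, d: 2, e: 6, f: ⊤}

Derivation:
Per-block solution:
  B0:   IN=(all ⊤)   OUT={a:2; rest ⊤}
  B1:   IN={a:2; rest ⊤}   OUT={a:2, b:0; rest ⊤}
  B2:   IN={a:2, b:0; rest ⊤}   OUT={a:2, b:0; rest ⊤}
  B3:   IN={a:2, b:0; rest ⊤}   OUT={a:2, d:2; rest ⊤}
  B4:   IN={a:2, d:2; rest ⊤}   OUT={a:2, d:2; rest ⊤}
  B5:   IN={a:2, d:2; rest ⊤}   OUT={b:5, d:2; rest ⊤}
  B6:   IN={b:5, d:2; rest ⊤}   OUT={b:-2, d:2, e:6; rest ⊤}
  B7:   IN={b:-2, d:2, e:6; rest ⊤}   OUT={c:2, d:2, e:6; rest ⊤}
  B8:   IN={d:2; rest ⊤}   OUT={d:2; rest ⊤}

Merge at B7: IN[B7] = OUT[B6] = {a: ⊤, b: -2, c: ⊤, d: 2, e: 6, f: ⊤}
Applying B7's transfer function to that IN value gives OUT[B7] (row B7 above).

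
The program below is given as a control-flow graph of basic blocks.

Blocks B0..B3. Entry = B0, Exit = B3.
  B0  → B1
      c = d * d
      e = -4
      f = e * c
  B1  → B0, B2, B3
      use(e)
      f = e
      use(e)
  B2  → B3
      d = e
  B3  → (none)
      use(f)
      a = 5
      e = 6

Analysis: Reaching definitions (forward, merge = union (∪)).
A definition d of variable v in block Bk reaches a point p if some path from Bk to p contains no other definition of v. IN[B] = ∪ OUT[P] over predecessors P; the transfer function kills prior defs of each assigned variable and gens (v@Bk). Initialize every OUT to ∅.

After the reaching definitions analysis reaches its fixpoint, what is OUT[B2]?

Answer: {c@B0, d@B2, e@B0, f@B1}

Derivation:
Converged values:
  B0: | IN={c@B0, e@B0, f@B1} | OUT={c@B0, e@B0, f@B0}
  B1: | IN={c@B0, e@B0, f@B0} | OUT={c@B0, e@B0, f@B1}
  B2: | IN={c@B0, e@B0, f@B1} | OUT={c@B0, d@B2, e@B0, f@B1}
  B3: | IN={c@B0, d@B2, e@B0, f@B1} | OUT={a@B3, c@B0, d@B2, e@B3, f@B1}

Merge at B2: IN[B2] = OUT[B1] = {c@B0, e@B0, f@B1}
Applying B2's transfer function to that IN value gives OUT[B2] (row B2 above).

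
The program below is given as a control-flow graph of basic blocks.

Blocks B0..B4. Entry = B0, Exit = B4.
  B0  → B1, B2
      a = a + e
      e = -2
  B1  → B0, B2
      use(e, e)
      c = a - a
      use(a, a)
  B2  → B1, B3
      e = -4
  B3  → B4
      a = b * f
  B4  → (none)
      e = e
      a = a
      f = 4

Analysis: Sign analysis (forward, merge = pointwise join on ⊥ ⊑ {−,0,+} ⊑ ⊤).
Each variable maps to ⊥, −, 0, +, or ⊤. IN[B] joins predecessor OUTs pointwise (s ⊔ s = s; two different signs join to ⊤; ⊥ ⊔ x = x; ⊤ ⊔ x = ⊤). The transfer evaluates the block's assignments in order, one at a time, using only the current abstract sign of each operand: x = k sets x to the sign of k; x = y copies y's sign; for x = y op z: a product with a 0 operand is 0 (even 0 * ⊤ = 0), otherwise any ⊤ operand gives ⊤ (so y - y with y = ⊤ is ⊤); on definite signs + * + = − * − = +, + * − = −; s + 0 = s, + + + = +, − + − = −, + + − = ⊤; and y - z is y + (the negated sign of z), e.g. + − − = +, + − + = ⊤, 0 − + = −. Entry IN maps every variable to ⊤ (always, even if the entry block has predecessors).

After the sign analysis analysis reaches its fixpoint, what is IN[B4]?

Answer: {a: ⊤, b: ⊤, c: ⊤, d: ⊤, e: -, f: ⊤}

Working:
Converged values:
  B0:   IN=(all ⊤)   OUT={e:-; rest ⊤}
  B1:   IN={e:-; rest ⊤}   OUT={e:-; rest ⊤}
  B2:   IN={e:-; rest ⊤}   OUT={e:-; rest ⊤}
  B3:   IN={e:-; rest ⊤}   OUT={e:-; rest ⊤}
  B4:   IN={e:-; rest ⊤}   OUT={e:-, f:+; rest ⊤}

Merge at B4: IN[B4] = OUT[B3] = {a: ⊤, b: ⊤, c: ⊤, d: ⊤, e: -, f: ⊤}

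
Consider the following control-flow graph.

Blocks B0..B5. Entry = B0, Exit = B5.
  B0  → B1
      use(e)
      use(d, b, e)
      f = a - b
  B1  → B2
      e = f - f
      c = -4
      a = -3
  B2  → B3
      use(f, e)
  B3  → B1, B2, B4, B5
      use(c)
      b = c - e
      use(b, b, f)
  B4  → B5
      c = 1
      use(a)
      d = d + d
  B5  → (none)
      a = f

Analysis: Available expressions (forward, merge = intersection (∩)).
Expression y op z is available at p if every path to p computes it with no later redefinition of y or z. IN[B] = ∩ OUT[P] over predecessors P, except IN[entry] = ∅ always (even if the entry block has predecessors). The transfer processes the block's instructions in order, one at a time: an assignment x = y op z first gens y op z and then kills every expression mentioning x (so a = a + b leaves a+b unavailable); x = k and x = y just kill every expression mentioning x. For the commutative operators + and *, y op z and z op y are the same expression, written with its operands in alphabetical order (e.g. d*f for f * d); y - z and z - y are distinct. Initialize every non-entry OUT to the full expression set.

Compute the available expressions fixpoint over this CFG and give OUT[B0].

Per-block solution:
  B0: | IN={} | OUT={a-b}
  B1: | IN={} | OUT={f-f}
  B2: | IN={f-f} | OUT={f-f}
  B3: | IN={f-f} | OUT={c-e, f-f}
  B4: | IN={c-e, f-f} | OUT={f-f}
  B5: | IN={f-f} | OUT={f-f}

B0 is the boundary node: IN[B0] = {}
Applying B0's transfer function to that IN value gives OUT[B0] (row B0 above).

Answer: {a-b}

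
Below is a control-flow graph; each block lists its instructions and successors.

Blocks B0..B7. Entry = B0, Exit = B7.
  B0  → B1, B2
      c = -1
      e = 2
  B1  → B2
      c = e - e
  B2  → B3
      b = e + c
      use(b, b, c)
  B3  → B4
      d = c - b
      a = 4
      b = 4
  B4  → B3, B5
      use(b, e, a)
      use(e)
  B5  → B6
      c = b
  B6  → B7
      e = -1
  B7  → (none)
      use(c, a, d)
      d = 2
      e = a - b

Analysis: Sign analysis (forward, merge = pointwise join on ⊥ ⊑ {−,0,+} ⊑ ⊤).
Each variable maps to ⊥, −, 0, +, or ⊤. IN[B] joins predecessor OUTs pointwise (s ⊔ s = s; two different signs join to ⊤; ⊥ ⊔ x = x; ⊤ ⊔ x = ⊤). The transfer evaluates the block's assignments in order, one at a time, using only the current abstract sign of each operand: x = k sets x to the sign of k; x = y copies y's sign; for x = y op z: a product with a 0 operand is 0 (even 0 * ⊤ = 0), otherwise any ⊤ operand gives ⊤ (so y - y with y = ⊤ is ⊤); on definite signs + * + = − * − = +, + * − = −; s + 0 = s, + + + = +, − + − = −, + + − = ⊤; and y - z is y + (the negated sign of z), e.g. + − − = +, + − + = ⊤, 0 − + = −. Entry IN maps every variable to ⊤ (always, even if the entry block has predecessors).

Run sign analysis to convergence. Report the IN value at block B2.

Answer: {a: ⊤, b: ⊤, c: ⊤, d: ⊤, e: +, f: ⊤}

Derivation:
Converged values:
  B0:   IN=(all ⊤)   OUT={c:-, e:+; rest ⊤}
  B1:   IN={c:-, e:+; rest ⊤}   OUT={e:+; rest ⊤}
  B2:   IN={e:+; rest ⊤}   OUT={e:+; rest ⊤}
  B3:   IN={e:+; rest ⊤}   OUT={a:+, b:+, e:+; rest ⊤}
  B4:   IN={a:+, b:+, e:+; rest ⊤}   OUT={a:+, b:+, e:+; rest ⊤}
  B5:   IN={a:+, b:+, e:+; rest ⊤}   OUT={a:+, b:+, c:+, e:+; rest ⊤}
  B6:   IN={a:+, b:+, c:+, e:+; rest ⊤}   OUT={a:+, b:+, c:+, e:-; rest ⊤}
  B7:   IN={a:+, b:+, c:+, e:-; rest ⊤}   OUT={a:+, b:+, c:+, d:+; rest ⊤}

Merge at B2: IN[B2] = OUT[B0] ⊔ OUT[B1] = {a: ⊤, b: ⊤, c: ⊤, d: ⊤, e: +, f: ⊤}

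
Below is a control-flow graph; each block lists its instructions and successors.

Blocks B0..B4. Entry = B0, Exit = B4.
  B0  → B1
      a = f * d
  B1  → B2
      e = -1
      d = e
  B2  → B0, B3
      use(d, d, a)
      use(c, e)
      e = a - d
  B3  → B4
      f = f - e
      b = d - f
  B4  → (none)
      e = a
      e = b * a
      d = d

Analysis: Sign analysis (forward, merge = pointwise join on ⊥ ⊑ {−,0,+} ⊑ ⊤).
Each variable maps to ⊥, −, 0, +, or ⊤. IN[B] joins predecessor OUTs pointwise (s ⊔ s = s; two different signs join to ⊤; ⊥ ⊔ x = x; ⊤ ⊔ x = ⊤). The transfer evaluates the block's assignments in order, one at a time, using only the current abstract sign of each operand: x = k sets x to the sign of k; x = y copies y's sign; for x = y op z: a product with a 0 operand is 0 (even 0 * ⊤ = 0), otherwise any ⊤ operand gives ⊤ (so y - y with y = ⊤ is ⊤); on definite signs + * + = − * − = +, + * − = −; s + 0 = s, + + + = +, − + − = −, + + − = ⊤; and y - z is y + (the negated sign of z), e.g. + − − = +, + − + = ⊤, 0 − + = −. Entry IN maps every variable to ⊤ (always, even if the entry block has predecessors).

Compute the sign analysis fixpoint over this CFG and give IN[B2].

Answer: {a: ⊤, b: ⊤, c: ⊤, d: -, e: -, f: ⊤}

Trace:
Per-block solution:
  B0:   IN=(all ⊤)   OUT=(all ⊤)
  B1:   IN=(all ⊤)   OUT={d:-, e:-; rest ⊤}
  B2:   IN={d:-, e:-; rest ⊤}   OUT={d:-; rest ⊤}
  B3:   IN={d:-; rest ⊤}   OUT={d:-; rest ⊤}
  B4:   IN={d:-; rest ⊤}   OUT={d:-; rest ⊤}

Merge at B2: IN[B2] = OUT[B1] = {a: ⊤, b: ⊤, c: ⊤, d: -, e: -, f: ⊤}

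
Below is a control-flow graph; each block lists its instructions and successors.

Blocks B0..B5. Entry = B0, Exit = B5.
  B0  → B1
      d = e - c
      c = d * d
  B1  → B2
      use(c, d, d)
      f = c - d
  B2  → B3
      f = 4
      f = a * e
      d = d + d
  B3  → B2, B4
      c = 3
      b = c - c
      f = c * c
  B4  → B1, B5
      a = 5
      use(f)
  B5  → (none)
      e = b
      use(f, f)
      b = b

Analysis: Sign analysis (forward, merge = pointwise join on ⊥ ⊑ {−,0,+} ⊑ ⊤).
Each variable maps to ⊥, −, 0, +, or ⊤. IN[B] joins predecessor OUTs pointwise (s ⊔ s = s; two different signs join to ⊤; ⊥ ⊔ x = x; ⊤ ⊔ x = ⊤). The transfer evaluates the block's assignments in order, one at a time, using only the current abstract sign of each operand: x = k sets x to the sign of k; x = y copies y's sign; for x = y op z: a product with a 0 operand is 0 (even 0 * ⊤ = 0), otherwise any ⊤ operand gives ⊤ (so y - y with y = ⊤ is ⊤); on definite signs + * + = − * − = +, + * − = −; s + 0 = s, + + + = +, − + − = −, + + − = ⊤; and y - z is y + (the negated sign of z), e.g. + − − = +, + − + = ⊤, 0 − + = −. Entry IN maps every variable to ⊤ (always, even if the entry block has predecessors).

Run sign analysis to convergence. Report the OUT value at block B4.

Answer: {a: +, b: ⊤, c: +, d: ⊤, e: ⊤, f: +}

Derivation:
Converged values:
  B0: | IN=(all ⊤) | OUT=(all ⊤)
  B1: | IN=(all ⊤) | OUT=(all ⊤)
  B2: | IN=(all ⊤) | OUT=(all ⊤)
  B3: | IN=(all ⊤) | OUT={c:+, f:+; rest ⊤}
  B4: | IN={c:+, f:+; rest ⊤} | OUT={a:+, c:+, f:+; rest ⊤}
  B5: | IN={a:+, c:+, f:+; rest ⊤} | OUT={a:+, c:+, f:+; rest ⊤}

Merge at B4: IN[B4] = OUT[B3] = {a: ⊤, b: ⊤, c: +, d: ⊤, e: ⊤, f: +}
Applying B4's transfer function to that IN value gives OUT[B4] (row B4 above).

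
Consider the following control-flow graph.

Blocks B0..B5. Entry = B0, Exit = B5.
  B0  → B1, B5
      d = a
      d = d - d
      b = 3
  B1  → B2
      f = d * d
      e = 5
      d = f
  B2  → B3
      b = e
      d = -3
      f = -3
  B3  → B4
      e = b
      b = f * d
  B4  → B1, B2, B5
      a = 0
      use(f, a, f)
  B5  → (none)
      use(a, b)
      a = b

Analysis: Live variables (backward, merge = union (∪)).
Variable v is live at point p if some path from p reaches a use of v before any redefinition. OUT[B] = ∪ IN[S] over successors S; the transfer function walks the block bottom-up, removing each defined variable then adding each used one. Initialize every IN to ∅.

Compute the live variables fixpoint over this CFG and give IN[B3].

Answer: {b, d, f}

Working:
Per-block solution:
  B0:   IN={a}   OUT={a, b, d}
  B1:   IN={d}   OUT={e}
  B2:   IN={e}   OUT={b, d, f}
  B3:   IN={b, d, f}   OUT={b, d, e, f}
  B4:   IN={b, d, e, f}   OUT={a, b, d, e}
  B5:   IN={a, b}   OUT={}

Merge at B3: OUT[B3] = IN[B4] = {b, d, e, f}
Applying B3's transfer function to that OUT value gives IN[B3] (row B3 above).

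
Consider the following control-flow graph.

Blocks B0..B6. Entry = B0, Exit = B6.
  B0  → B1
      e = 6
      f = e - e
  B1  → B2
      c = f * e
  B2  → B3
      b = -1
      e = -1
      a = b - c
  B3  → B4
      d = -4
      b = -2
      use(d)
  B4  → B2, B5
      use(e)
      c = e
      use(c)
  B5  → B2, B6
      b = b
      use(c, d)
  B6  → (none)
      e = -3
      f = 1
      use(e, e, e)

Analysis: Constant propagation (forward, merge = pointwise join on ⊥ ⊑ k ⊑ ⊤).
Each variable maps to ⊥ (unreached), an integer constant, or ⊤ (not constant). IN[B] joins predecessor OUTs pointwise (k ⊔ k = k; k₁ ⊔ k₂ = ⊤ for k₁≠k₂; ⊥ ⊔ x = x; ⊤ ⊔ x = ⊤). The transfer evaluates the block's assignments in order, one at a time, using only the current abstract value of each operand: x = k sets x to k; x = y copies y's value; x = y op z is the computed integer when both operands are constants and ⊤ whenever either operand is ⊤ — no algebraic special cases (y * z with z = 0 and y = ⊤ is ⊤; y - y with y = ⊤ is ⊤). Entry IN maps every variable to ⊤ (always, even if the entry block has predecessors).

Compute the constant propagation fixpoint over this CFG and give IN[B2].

Answer: {a: ⊤, b: ⊤, c: ⊤, d: ⊤, e: ⊤, f: 0}

Trace:
Converged values:
  B0: | IN=(all ⊤) | OUT={e:6, f:0; rest ⊤}
  B1: | IN={e:6, f:0; rest ⊤} | OUT={c:0, e:6, f:0; rest ⊤}
  B2: | IN={f:0; rest ⊤} | OUT={b:-1, e:-1, f:0; rest ⊤}
  B3: | IN={b:-1, e:-1, f:0; rest ⊤} | OUT={b:-2, d:-4, e:-1, f:0; rest ⊤}
  B4: | IN={b:-2, d:-4, e:-1, f:0; rest ⊤} | OUT={b:-2, c:-1, d:-4, e:-1, f:0; rest ⊤}
  B5: | IN={b:-2, c:-1, d:-4, e:-1, f:0; rest ⊤} | OUT={b:-2, c:-1, d:-4, e:-1, f:0; rest ⊤}
  B6: | IN={b:-2, c:-1, d:-4, e:-1, f:0; rest ⊤} | OUT={b:-2, c:-1, d:-4, e:-3, f:1; rest ⊤}

Merge at B2: IN[B2] = OUT[B1] ⊔ OUT[B4] ⊔ OUT[B5] = {a: ⊤, b: ⊤, c: ⊤, d: ⊤, e: ⊤, f: 0}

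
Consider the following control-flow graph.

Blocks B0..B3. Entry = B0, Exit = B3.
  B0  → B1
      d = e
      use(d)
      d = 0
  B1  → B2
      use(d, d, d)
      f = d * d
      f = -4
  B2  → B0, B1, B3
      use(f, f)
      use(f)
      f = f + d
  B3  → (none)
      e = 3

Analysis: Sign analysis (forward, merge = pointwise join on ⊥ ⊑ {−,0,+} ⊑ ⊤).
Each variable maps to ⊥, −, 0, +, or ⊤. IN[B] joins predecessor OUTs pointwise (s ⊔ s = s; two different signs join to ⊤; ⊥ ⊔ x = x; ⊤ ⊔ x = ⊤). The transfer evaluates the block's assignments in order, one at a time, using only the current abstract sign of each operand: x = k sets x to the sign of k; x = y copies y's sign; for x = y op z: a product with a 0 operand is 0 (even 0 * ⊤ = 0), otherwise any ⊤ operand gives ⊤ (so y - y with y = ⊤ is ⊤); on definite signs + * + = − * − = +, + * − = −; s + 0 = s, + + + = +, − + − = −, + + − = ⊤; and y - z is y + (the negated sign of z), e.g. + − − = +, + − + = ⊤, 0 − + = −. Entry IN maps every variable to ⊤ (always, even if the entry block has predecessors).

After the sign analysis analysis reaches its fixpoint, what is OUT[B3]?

Converged values:
  B0:   IN=(all ⊤)   OUT={d:0; rest ⊤}
  B1:   IN={d:0; rest ⊤}   OUT={d:0, f:-; rest ⊤}
  B2:   IN={d:0, f:-; rest ⊤}   OUT={d:0, f:-; rest ⊤}
  B3:   IN={d:0, f:-; rest ⊤}   OUT={d:0, e:+, f:-; rest ⊤}

Merge at B3: IN[B3] = OUT[B2] = {a: ⊤, b: ⊤, c: ⊤, d: 0, e: ⊤, f: -}
Applying B3's transfer function to that IN value gives OUT[B3] (row B3 above).

Answer: {a: ⊤, b: ⊤, c: ⊤, d: 0, e: +, f: -}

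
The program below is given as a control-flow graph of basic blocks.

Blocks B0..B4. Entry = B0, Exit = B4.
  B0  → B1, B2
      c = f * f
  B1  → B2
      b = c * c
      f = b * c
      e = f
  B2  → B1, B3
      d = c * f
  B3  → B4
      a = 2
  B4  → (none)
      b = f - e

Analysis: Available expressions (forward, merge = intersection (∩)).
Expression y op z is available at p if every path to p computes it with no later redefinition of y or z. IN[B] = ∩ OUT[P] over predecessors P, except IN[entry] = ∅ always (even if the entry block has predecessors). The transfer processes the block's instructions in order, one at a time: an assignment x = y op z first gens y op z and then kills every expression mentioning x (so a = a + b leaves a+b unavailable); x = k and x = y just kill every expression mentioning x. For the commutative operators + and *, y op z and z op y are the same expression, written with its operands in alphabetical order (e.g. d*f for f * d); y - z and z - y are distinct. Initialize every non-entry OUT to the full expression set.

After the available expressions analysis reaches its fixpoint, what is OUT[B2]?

Converged values:
  B0: | IN={} | OUT={f*f}
  B1: | IN={} | OUT={b*c, c*c}
  B2: | IN={} | OUT={c*f}
  B3: | IN={c*f} | OUT={c*f}
  B4: | IN={c*f} | OUT={c*f, f-e}

Merge at B2: IN[B2] = OUT[B0] ∩ OUT[B1] = {}
Applying B2's transfer function to that IN value gives OUT[B2] (row B2 above).

Answer: {c*f}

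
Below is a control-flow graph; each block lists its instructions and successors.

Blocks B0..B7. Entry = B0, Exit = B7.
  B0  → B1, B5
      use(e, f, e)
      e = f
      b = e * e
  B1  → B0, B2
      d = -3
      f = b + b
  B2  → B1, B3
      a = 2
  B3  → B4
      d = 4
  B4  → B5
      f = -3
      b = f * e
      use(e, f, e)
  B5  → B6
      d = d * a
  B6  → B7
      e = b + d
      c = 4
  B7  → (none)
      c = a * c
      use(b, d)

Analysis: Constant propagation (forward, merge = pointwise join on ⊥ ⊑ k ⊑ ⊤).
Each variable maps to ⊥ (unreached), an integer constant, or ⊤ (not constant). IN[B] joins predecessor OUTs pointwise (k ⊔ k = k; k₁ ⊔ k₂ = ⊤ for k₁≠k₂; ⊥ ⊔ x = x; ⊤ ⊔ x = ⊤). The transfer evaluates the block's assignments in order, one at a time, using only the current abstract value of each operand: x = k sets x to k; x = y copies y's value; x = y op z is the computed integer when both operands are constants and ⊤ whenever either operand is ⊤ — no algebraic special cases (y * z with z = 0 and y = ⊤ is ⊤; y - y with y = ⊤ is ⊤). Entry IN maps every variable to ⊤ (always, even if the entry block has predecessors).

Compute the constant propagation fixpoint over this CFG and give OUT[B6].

Answer: {a: ⊤, b: ⊤, c: 4, d: ⊤, e: ⊤, f: ⊤}

Working:
Fixpoint table:
  B0:   IN=(all ⊤)   OUT=(all ⊤)
  B1:   IN=(all ⊤)   OUT={d:-3; rest ⊤}
  B2:   IN={d:-3; rest ⊤}   OUT={a:2, d:-3; rest ⊤}
  B3:   IN={a:2, d:-3; rest ⊤}   OUT={a:2, d:4; rest ⊤}
  B4:   IN={a:2, d:4; rest ⊤}   OUT={a:2, d:4, f:-3; rest ⊤}
  B5:   IN=(all ⊤)   OUT=(all ⊤)
  B6:   IN=(all ⊤)   OUT={c:4; rest ⊤}
  B7:   IN={c:4; rest ⊤}   OUT=(all ⊤)

Merge at B6: IN[B6] = OUT[B5] = {a: ⊤, b: ⊤, c: ⊤, d: ⊤, e: ⊤, f: ⊤}
Applying B6's transfer function to that IN value gives OUT[B6] (row B6 above).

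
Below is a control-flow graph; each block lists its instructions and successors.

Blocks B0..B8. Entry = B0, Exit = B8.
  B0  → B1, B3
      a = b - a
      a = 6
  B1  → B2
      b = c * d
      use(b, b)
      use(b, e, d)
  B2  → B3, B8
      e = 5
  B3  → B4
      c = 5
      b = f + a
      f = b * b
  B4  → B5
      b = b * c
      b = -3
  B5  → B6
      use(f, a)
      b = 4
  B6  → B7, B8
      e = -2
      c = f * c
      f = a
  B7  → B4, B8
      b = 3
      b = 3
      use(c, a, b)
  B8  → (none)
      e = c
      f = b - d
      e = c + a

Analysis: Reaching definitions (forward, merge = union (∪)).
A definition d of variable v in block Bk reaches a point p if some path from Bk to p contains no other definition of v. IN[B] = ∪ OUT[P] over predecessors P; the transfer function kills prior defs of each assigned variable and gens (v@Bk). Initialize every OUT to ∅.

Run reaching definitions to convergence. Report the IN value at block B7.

Answer: {a@B0, b@B5, c@B6, e@B6, f@B6}

Working:
Per-block solution:
  B0:  IN={}  OUT={a@B0}
  B1:  IN={a@B0}  OUT={a@B0, b@B1}
  B2:  IN={a@B0, b@B1}  OUT={a@B0, b@B1, e@B2}
  B3:  IN={a@B0, b@B1, e@B2}  OUT={a@B0, b@B3, c@B3, e@B2, f@B3}
  B4:  IN={a@B0, b@B3, b@B7, c@B3, c@B6, e@B2, e@B6, f@B3, f@B6}  OUT={a@B0, b@B4, c@B3, c@B6, e@B2, e@B6, f@B3, f@B6}
  B5:  IN={a@B0, b@B4, c@B3, c@B6, e@B2, e@B6, f@B3, f@B6}  OUT={a@B0, b@B5, c@B3, c@B6, e@B2, e@B6, f@B3, f@B6}
  B6:  IN={a@B0, b@B5, c@B3, c@B6, e@B2, e@B6, f@B3, f@B6}  OUT={a@B0, b@B5, c@B6, e@B6, f@B6}
  B7:  IN={a@B0, b@B5, c@B6, e@B6, f@B6}  OUT={a@B0, b@B7, c@B6, e@B6, f@B6}
  B8:  IN={a@B0, b@B1, b@B5, b@B7, c@B6, e@B2, e@B6, f@B6}  OUT={a@B0, b@B1, b@B5, b@B7, c@B6, e@B8, f@B8}

Merge at B7: IN[B7] = OUT[B6] = {a@B0, b@B5, c@B6, e@B6, f@B6}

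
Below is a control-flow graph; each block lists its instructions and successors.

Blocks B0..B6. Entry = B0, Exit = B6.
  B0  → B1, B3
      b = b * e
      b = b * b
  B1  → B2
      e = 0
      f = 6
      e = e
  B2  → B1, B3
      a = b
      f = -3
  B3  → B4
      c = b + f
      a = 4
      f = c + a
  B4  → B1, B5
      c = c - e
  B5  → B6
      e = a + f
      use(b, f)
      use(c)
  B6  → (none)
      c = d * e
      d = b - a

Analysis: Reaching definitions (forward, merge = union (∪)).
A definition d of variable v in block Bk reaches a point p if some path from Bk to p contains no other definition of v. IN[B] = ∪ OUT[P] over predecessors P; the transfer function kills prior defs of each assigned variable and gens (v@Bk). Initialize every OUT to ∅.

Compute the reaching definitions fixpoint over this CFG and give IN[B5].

Per-block solution:
  B0: | IN={} | OUT={b@B0}
  B1: | IN={a@B2, a@B3, b@B0, c@B4, e@B1, f@B2, f@B3} | OUT={a@B2, a@B3, b@B0, c@B4, e@B1, f@B1}
  B2: | IN={a@B2, a@B3, b@B0, c@B4, e@B1, f@B1} | OUT={a@B2, b@B0, c@B4, e@B1, f@B2}
  B3: | IN={a@B2, b@B0, c@B4, e@B1, f@B2} | OUT={a@B3, b@B0, c@B3, e@B1, f@B3}
  B4: | IN={a@B3, b@B0, c@B3, e@B1, f@B3} | OUT={a@B3, b@B0, c@B4, e@B1, f@B3}
  B5: | IN={a@B3, b@B0, c@B4, e@B1, f@B3} | OUT={a@B3, b@B0, c@B4, e@B5, f@B3}
  B6: | IN={a@B3, b@B0, c@B4, e@B5, f@B3} | OUT={a@B3, b@B0, c@B6, d@B6, e@B5, f@B3}

Merge at B5: IN[B5] = OUT[B4] = {a@B3, b@B0, c@B4, e@B1, f@B3}

Answer: {a@B3, b@B0, c@B4, e@B1, f@B3}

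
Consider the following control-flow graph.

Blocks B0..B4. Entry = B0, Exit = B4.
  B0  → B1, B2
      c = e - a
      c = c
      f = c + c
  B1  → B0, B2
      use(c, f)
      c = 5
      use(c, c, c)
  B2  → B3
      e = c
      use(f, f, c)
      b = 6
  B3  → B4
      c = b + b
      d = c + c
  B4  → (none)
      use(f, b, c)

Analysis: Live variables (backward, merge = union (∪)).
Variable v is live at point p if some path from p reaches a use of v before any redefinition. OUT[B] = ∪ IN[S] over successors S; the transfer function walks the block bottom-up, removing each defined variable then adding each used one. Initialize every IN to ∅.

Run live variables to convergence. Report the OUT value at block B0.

Answer: {a, c, e, f}

Trace:
Per-block solution:
  B0:   IN={a, e}   OUT={a, c, e, f}
  B1:   IN={a, c, e, f}   OUT={a, c, e, f}
  B2:   IN={c, f}   OUT={b, f}
  B3:   IN={b, f}   OUT={b, c, f}
  B4:   IN={b, c, f}   OUT={}

Merge at B0: OUT[B0] = IN[B1] ⊔ IN[B2] = {a, c, e, f}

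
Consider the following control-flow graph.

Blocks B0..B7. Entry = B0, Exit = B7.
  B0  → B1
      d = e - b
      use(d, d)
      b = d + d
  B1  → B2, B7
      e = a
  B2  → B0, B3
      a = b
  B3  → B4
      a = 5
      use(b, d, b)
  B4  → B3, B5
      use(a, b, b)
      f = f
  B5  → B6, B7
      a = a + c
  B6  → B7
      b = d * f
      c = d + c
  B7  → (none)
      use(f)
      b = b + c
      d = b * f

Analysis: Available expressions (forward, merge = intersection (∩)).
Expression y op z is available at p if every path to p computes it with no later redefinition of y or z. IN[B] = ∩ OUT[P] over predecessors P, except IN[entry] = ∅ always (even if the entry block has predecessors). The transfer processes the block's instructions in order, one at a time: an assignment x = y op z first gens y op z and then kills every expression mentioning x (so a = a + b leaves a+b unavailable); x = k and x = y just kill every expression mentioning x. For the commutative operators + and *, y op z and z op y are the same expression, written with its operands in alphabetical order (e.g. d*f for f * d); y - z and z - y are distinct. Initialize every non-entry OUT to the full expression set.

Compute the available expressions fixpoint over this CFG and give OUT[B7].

Per-block solution:
  B0:  IN={}  OUT={d+d}
  B1:  IN={d+d}  OUT={d+d}
  B2:  IN={d+d}  OUT={d+d}
  B3:  IN={d+d}  OUT={d+d}
  B4:  IN={d+d}  OUT={d+d}
  B5:  IN={d+d}  OUT={d+d}
  B6:  IN={d+d}  OUT={d*f, d+d}
  B7:  IN={d+d}  OUT={b*f}

Merge at B7: IN[B7] = OUT[B1] ∩ OUT[B5] ∩ OUT[B6] = {d+d}
Applying B7's transfer function to that IN value gives OUT[B7] (row B7 above).

Answer: {b*f}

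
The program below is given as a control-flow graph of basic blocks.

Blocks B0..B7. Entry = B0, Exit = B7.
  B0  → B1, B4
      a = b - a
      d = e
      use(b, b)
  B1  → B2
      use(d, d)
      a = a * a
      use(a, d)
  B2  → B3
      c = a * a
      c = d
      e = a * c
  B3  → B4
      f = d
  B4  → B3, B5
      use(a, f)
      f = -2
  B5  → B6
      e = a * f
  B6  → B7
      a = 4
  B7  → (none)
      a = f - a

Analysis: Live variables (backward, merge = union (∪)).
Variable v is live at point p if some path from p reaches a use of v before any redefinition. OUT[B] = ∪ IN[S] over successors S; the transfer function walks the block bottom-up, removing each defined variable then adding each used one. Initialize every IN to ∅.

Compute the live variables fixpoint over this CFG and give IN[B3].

Answer: {a, d}

Derivation:
Converged values:
  B0: | IN={a, b, e, f} | OUT={a, d, f}
  B1: | IN={a, d} | OUT={a, d}
  B2: | IN={a, d} | OUT={a, d}
  B3: | IN={a, d} | OUT={a, d, f}
  B4: | IN={a, d, f} | OUT={a, d, f}
  B5: | IN={a, f} | OUT={f}
  B6: | IN={f} | OUT={a, f}
  B7: | IN={a, f} | OUT={}

Merge at B3: OUT[B3] = IN[B4] = {a, d, f}
Applying B3's transfer function to that OUT value gives IN[B3] (row B3 above).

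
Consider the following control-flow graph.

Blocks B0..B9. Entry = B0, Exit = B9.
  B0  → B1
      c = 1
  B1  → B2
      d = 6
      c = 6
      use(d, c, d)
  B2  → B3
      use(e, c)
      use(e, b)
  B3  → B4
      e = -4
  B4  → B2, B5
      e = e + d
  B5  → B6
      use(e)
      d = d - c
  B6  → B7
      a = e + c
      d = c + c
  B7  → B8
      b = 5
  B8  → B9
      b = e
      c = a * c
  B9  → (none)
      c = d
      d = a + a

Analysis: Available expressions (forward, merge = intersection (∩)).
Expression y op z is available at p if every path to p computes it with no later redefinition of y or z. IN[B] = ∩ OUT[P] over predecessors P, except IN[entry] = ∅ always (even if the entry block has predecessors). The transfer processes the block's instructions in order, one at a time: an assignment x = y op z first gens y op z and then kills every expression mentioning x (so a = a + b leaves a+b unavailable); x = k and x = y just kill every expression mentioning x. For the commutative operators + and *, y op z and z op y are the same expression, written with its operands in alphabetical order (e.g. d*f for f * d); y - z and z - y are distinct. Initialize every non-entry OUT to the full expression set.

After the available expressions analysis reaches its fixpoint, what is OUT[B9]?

Fixpoint table:
  B0: | IN={} | OUT={}
  B1: | IN={} | OUT={}
  B2: | IN={} | OUT={}
  B3: | IN={} | OUT={}
  B4: | IN={} | OUT={}
  B5: | IN={} | OUT={}
  B6: | IN={} | OUT={c+c, c+e}
  B7: | IN={c+c, c+e} | OUT={c+c, c+e}
  B8: | IN={c+c, c+e} | OUT={}
  B9: | IN={} | OUT={a+a}

Merge at B9: IN[B9] = OUT[B8] = {}
Applying B9's transfer function to that IN value gives OUT[B9] (row B9 above).

Answer: {a+a}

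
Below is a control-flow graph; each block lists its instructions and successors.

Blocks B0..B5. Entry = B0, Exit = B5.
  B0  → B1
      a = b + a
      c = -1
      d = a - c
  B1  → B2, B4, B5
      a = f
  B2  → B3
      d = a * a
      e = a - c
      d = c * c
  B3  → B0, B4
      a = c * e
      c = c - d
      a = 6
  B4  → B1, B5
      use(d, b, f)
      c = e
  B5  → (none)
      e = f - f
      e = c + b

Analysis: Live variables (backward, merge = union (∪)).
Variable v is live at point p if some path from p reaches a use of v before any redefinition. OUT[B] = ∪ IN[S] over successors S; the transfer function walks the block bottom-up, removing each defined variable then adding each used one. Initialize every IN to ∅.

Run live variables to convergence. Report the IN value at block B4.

Per-block solution:
  B0:  IN={a, b, e, f}  OUT={b, c, d, e, f}
  B1:  IN={b, c, d, e, f}  OUT={a, b, c, d, e, f}
  B2:  IN={a, b, c, f}  OUT={b, c, d, e, f}
  B3:  IN={b, c, d, e, f}  OUT={a, b, d, e, f}
  B4:  IN={b, d, e, f}  OUT={b, c, d, e, f}
  B5:  IN={b, c, f}  OUT={}

Merge at B4: OUT[B4] = IN[B1] ⊔ IN[B5] = {b, c, d, e, f}
Applying B4's transfer function to that OUT value gives IN[B4] (row B4 above).

Answer: {b, d, e, f}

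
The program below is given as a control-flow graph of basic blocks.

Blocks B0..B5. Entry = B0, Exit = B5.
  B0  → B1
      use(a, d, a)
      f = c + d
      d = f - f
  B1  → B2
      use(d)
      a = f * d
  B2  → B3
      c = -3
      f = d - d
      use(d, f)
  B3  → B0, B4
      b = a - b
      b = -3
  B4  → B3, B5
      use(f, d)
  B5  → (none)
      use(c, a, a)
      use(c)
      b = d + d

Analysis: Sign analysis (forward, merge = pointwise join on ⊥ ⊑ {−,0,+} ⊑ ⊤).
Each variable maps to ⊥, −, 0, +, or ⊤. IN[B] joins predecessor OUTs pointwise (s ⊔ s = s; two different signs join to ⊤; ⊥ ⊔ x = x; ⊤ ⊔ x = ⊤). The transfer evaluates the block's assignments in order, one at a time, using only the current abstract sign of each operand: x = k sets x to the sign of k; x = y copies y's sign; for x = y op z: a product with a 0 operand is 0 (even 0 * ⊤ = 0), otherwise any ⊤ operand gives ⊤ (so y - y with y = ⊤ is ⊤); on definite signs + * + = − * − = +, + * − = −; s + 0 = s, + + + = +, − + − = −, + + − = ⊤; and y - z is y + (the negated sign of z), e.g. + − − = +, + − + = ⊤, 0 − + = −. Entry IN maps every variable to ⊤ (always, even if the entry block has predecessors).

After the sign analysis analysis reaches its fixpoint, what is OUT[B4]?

Answer: {a: ⊤, b: -, c: -, d: ⊤, e: ⊤, f: ⊤}

Derivation:
Per-block solution:
  B0:  IN=(all ⊤)  OUT=(all ⊤)
  B1:  IN=(all ⊤)  OUT=(all ⊤)
  B2:  IN=(all ⊤)  OUT={c:-; rest ⊤}
  B3:  IN={c:-; rest ⊤}  OUT={b:-, c:-; rest ⊤}
  B4:  IN={b:-, c:-; rest ⊤}  OUT={b:-, c:-; rest ⊤}
  B5:  IN={b:-, c:-; rest ⊤}  OUT={c:-; rest ⊤}

Merge at B4: IN[B4] = OUT[B3] = {a: ⊤, b: -, c: -, d: ⊤, e: ⊤, f: ⊤}
Applying B4's transfer function to that IN value gives OUT[B4] (row B4 above).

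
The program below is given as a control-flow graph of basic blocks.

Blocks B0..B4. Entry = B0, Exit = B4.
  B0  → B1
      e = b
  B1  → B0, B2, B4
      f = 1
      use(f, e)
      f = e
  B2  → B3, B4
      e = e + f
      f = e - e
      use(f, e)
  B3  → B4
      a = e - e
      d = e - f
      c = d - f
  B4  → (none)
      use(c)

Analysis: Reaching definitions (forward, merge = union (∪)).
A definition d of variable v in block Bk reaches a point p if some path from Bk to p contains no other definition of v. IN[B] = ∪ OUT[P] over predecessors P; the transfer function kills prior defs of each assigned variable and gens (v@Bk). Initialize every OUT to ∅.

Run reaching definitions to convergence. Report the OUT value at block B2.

Per-block solution:
  B0: | IN={e@B0, f@B1} | OUT={e@B0, f@B1}
  B1: | IN={e@B0, f@B1} | OUT={e@B0, f@B1}
  B2: | IN={e@B0, f@B1} | OUT={e@B2, f@B2}
  B3: | IN={e@B2, f@B2} | OUT={a@B3, c@B3, d@B3, e@B2, f@B2}
  B4: | IN={a@B3, c@B3, d@B3, e@B0, e@B2, f@B1, f@B2} | OUT={a@B3, c@B3, d@B3, e@B0, e@B2, f@B1, f@B2}

Merge at B2: IN[B2] = OUT[B1] = {e@B0, f@B1}
Applying B2's transfer function to that IN value gives OUT[B2] (row B2 above).

Answer: {e@B2, f@B2}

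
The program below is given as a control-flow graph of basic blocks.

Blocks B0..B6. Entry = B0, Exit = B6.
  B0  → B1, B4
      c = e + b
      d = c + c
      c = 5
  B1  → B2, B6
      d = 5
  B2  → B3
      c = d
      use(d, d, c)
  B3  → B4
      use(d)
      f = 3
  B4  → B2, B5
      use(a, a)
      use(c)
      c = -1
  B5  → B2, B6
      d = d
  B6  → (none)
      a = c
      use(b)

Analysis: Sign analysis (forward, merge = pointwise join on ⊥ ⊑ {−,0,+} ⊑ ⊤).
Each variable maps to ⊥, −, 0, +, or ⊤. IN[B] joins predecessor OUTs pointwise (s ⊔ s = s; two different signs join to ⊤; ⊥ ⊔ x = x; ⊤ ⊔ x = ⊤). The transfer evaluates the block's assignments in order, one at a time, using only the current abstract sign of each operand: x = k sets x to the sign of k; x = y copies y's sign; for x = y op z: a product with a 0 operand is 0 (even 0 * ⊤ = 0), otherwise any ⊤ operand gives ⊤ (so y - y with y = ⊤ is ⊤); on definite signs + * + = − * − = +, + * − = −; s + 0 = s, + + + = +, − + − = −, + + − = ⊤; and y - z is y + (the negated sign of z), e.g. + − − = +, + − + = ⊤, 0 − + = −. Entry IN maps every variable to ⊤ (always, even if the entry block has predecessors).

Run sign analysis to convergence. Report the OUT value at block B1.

Answer: {a: ⊤, b: ⊤, c: +, d: +, e: ⊤, f: ⊤}

Derivation:
Converged values:
  B0:  IN=(all ⊤)  OUT={c:+; rest ⊤}
  B1:  IN={c:+; rest ⊤}  OUT={c:+, d:+; rest ⊤}
  B2:  IN=(all ⊤)  OUT=(all ⊤)
  B3:  IN=(all ⊤)  OUT={f:+; rest ⊤}
  B4:  IN=(all ⊤)  OUT={c:-; rest ⊤}
  B5:  IN={c:-; rest ⊤}  OUT={c:-; rest ⊤}
  B6:  IN=(all ⊤)  OUT=(all ⊤)

Merge at B1: IN[B1] = OUT[B0] = {a: ⊤, b: ⊤, c: +, d: ⊤, e: ⊤, f: ⊤}
Applying B1's transfer function to that IN value gives OUT[B1] (row B1 above).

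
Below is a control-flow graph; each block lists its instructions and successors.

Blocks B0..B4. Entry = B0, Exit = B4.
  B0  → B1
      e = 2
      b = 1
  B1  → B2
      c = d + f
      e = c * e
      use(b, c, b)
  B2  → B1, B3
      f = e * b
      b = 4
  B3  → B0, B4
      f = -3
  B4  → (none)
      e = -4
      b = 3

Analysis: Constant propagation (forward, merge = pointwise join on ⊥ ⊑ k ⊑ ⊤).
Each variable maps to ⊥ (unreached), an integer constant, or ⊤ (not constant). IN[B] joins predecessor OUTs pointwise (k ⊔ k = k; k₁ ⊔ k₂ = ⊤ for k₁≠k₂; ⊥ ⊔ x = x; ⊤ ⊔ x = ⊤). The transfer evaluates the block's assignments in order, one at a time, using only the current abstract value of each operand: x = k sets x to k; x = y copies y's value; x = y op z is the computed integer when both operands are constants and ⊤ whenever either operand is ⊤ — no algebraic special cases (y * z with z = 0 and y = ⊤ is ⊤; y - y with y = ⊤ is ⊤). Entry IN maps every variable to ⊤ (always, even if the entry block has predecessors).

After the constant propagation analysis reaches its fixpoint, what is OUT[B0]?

Per-block solution:
  B0:   IN=(all ⊤)   OUT={b:1, e:2; rest ⊤}
  B1:   IN=(all ⊤)   OUT=(all ⊤)
  B2:   IN=(all ⊤)   OUT={b:4; rest ⊤}
  B3:   IN={b:4; rest ⊤}   OUT={b:4, f:-3; rest ⊤}
  B4:   IN={b:4, f:-3; rest ⊤}   OUT={b:3, e:-4, f:-3; rest ⊤}

Merge at B0 (entry node, so the boundary value (all ⊤) is joined with the incoming edge(s)): IN[B0] = (all ⊤) ⊔ OUT[B3] = {a: ⊤, b: ⊤, c: ⊤, d: ⊤, e: ⊤, f: ⊤}
Applying B0's transfer function to that IN value gives OUT[B0] (row B0 above).

Answer: {a: ⊤, b: 1, c: ⊤, d: ⊤, e: 2, f: ⊤}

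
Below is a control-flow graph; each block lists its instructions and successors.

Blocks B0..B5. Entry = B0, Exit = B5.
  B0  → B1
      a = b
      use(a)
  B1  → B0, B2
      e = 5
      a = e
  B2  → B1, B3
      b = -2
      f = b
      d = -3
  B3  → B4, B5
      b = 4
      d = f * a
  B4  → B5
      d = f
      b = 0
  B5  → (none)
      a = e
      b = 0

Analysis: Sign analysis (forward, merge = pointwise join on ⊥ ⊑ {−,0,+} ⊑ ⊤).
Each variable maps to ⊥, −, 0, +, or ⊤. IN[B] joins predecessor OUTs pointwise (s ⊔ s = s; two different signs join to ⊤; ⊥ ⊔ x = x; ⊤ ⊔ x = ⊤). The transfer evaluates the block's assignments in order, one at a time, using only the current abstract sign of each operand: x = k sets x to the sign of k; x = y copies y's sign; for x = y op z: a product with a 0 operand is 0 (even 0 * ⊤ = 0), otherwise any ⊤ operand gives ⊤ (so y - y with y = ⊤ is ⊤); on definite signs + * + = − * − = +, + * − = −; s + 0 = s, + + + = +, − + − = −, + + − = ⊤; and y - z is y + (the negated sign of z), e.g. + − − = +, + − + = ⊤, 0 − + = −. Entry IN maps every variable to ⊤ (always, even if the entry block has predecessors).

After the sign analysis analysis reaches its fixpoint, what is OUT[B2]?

Per-block solution:
  B0: | IN=(all ⊤) | OUT=(all ⊤)
  B1: | IN=(all ⊤) | OUT={a:+, e:+; rest ⊤}
  B2: | IN={a:+, e:+; rest ⊤} | OUT={a:+, b:-, d:-, e:+, f:-; rest ⊤}
  B3: | IN={a:+, b:-, d:-, e:+, f:-; rest ⊤} | OUT={a:+, b:+, d:-, e:+, f:-; rest ⊤}
  B4: | IN={a:+, b:+, d:-, e:+, f:-; rest ⊤} | OUT={a:+, b:0, d:-, e:+, f:-; rest ⊤}
  B5: | IN={a:+, d:-, e:+, f:-; rest ⊤} | OUT={a:+, b:0, d:-, e:+, f:-; rest ⊤}

Merge at B2: IN[B2] = OUT[B1] = {a: +, b: ⊤, c: ⊤, d: ⊤, e: +, f: ⊤}
Applying B2's transfer function to that IN value gives OUT[B2] (row B2 above).

Answer: {a: +, b: -, c: ⊤, d: -, e: +, f: -}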